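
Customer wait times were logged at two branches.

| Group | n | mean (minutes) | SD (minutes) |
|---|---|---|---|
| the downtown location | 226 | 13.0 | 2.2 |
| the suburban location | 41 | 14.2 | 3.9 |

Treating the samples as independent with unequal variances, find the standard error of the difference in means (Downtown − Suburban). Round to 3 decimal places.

Standard errors of each mean: 2.2/√226 = 0.1463 and 3.9/√41 = 0.6091.
SE(x̄₁ − x̄₂) = √(0.1463² + 0.6091²) = 0.6264 for independent samples with unequal variances.

0.626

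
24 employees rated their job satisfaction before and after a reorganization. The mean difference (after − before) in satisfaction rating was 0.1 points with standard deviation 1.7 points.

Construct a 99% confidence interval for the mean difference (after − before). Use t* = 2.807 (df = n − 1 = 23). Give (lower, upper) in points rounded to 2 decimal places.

This is a matched-pairs design, so SE = s_d/√n = 1.7/√24 = 0.3470.
Margin = 2.807 × 0.3470 = 0.9740; the interval is 0.1 ± 0.9740 = (-0.87, 1.07).

(-0.87, 1.07)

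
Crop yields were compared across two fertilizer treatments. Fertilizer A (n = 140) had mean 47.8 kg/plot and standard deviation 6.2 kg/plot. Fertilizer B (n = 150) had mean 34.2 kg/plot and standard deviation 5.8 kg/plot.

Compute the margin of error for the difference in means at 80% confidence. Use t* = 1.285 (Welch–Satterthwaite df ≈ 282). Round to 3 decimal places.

Per-group SEs: s₁/√n₁ = 6.2/√140 = 0.5240, s₂/√n₂ = 5.8/√150 = 0.4736.
Unpooled SE of the difference: √(0.274576 + 0.22429696) = 0.7063.
Margin of error = t* · SE = 1.285 × 0.7063 = 0.9076.

0.908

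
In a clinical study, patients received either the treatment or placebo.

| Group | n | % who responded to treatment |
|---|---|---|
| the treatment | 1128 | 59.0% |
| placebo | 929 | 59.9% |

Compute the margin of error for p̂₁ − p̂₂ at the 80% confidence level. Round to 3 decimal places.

0.028

SE₁ = √(p̂₁(1−p̂₁)/n₁) = √(0.5900·0.4100/1128) = 0.01464; SE₂ = √(0.5990·0.4010/929) = 0.01608.
Independent samples: SE of the difference = √(SE₁² + SE₂²) = √(0.0002143296 + 0.0002585664) = 0.02175.
z* for 80% confidence is 1.282, so the margin of error is 1.282 × 0.02175 = 0.02788.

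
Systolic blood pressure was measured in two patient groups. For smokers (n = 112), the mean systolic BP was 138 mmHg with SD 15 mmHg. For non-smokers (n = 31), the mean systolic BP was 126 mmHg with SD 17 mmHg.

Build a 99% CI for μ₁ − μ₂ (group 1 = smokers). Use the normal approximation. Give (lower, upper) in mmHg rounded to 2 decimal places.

(3.33, 20.67)

Standard errors of each mean: 15/√112 = 1.4174 and 17/√31 = 3.0533.
SE(x̄₁ − x̄₂) = √(1.4174² + 3.0533²) = 3.3663 for independent samples with unequal variances.
With z* = 2.576, the margin is 2.576 × 3.3663 = 8.6716.
x̄₁ − x̄₂ = 138 − 126 = 12.0000; the interval is 12.0000 ± 8.6716 = (3.33, 20.67).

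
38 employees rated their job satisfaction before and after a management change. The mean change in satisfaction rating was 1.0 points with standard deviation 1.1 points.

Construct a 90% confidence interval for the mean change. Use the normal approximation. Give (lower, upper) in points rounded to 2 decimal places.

This is a matched-pairs design, so SE = s_d/√n = 1.1/√38 = 0.1784.
Margin = 1.645 × 0.1784 = 0.2935; the interval is 1.0 ± 0.2935 = (0.71, 1.29).

(0.71, 1.29)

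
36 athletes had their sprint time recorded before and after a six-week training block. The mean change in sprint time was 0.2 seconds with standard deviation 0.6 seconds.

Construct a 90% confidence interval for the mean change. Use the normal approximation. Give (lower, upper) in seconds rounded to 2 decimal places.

(0.04, 0.36)

This is a matched-pairs design, so SE = s_d/√n = 0.6/√36 = 0.1000.
Margin = 1.645 × 0.1000 = 0.1645; the interval is 0.2 ± 0.1645 = (0.04, 0.36).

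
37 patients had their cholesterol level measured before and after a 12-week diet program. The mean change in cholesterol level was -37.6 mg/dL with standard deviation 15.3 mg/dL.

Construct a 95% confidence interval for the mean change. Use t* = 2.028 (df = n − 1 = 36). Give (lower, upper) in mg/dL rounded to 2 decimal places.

This is a matched-pairs design, so SE = s_d/√n = 15.3/√37 = 2.5153.
Margin = 2.028 × 2.5153 = 5.1010; the interval is -37.6 ± 5.1010 = (-42.70, -32.50).

(-42.70, -32.50)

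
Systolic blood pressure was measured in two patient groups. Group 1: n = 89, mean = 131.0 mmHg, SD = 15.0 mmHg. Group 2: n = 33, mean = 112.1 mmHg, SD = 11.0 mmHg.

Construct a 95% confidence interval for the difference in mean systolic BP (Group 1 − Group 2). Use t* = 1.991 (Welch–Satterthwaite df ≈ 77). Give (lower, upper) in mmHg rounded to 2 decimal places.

(13.94, 23.86)

Per-group SEs: s₁/√n₁ = 15.0/√89 = 1.5900, s₂/√n₂ = 11.0/√33 = 1.9149.
Unpooled SE of the difference: √(2.5281 + 3.66684201) = 2.4890.
Margin of error = t* · SE = 1.991 × 2.4890 = 4.9556.
x̄₁ − x̄₂ = 131.0 − 112.1 = 18.9000.
CI: 18.9000 ± 4.9556 = (13.94, 23.86).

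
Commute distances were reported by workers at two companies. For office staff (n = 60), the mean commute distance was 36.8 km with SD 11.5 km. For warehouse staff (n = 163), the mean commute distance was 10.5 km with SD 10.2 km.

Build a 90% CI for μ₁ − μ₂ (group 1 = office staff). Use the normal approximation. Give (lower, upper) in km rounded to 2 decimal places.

SE₁ = s₁/√n₁ = 11.5/√60 = 1.4846; SE₂ = 10.2/√163 = 0.7989.
Independent samples, unequal variances: SE_diff = √(SE₁² + SE₂²) = √(2.20403716 + 0.63824121) = 1.6859.
z* = 1.645, so margin of error = 1.645 × 1.6859 = 2.7733.
Difference in means = 36.8 − 10.5 = 26.3000.
26.3000 ± 2.7733 → (23.53, 29.07).

(23.53, 29.07)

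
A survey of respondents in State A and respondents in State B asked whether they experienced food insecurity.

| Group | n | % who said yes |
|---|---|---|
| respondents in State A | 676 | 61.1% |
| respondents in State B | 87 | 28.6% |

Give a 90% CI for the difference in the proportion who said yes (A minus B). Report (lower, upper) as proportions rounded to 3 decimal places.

(0.240, 0.410)

SE₁ = √(p̂₁(1−p̂₁)/n₁) = √(0.6110·0.3890/676) = 0.01875; SE₂ = √(0.2860·0.7140/87) = 0.04845.
Independent samples: SE of the difference = √(SE₁² + SE₂²) = √(0.0003515625 + 0.0023474025) = 0.05195.
z* for 90% confidence is 1.645, so the margin of error is 1.645 × 0.05195 = 0.08546.
Point estimate p̂₁ − p̂₂ = 0.6110 − 0.2860 = 0.3250.
0.3250 ± 0.08546 → (0.240, 0.410).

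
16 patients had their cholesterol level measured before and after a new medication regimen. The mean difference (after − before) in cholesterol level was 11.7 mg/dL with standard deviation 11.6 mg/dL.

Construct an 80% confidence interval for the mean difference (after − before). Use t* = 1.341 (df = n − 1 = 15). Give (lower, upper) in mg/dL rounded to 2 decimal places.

(7.81, 15.59)

Paired design: SE = s_d/√n = 11.6/√16 = 2.9000.
t* = 1.341; margin of error = 1.341 × 2.9000 = 3.8889.
11.7 ± 3.8889 → (7.81, 15.59).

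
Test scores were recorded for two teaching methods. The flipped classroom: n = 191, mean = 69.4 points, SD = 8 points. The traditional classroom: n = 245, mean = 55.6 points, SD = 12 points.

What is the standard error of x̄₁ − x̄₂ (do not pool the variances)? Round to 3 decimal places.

0.961

Standard errors of each mean: 8/√191 = 0.5789 and 12/√245 = 0.7667.
SE(x̄₁ − x̄₂) = √(0.5789² + 0.7667²) = 0.9607 for independent samples with unequal variances.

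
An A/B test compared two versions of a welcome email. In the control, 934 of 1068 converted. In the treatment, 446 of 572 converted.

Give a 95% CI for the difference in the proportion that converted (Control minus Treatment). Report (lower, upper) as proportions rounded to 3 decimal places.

p̂₁ = 934/1068 = 0.8745 and p̂₂ = 446/572 = 0.7797.
SE₁ = √(p̂₁(1−p̂₁)/n₁) = √(0.8745·0.1255/1068) = 0.01014; SE₂ = √(0.7797·0.2203/572) = 0.01733.
Independent samples: SE of the difference = √(SE₁² + SE₂²) = √(0.0001028196 + 0.0003003289) = 0.02008.
z* for 95% confidence is 1.960, so the margin of error is 1.960 × 0.02008 = 0.03936.
Point estimate p̂₁ − p̂₂ = 0.8745 − 0.7797 = 0.0948.
0.0948 ± 0.03936 → (0.055, 0.134).

(0.055, 0.134)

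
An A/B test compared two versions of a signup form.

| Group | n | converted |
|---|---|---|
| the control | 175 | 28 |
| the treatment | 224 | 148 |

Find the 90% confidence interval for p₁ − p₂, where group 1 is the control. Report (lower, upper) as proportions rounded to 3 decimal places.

First, p̂₁ = 28/175 = 0.1600; p̂₂ = 148/224 = 0.6607.
The two standard errors are √(0.1600×0.8400/175) = 0.02771 and √(0.6607×0.3393/224) = 0.03164.
Because the samples are independent, SE_diff = √(0.02771² + 0.03164²) = 0.04206.
Using z* = 1.645 for 90%, ME = 1.645 × 0.04206 = 0.06919.
p̂₁ − p̂₂ = -0.5007; interval -0.5007 ± 0.06919 gives (-0.570, -0.432).

(-0.570, -0.432)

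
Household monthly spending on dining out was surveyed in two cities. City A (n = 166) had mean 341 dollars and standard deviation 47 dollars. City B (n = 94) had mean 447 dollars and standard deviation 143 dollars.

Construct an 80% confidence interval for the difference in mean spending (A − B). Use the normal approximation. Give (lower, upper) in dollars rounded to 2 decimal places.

(-125.48, -86.52)

SE₁ = s₁/√n₁ = 47/√166 = 3.6479; SE₂ = 143/√94 = 14.7493.
Independent samples, unequal variances: SE_diff = √(SE₁² + SE₂²) = √(13.30717441 + 217.54185049) = 15.1937.
z* = 1.282, so margin of error = 1.282 × 15.1937 = 19.4783.
Difference in means = 341 − 447 = -106.0000.
-106.0000 ± 19.4783 → (-125.48, -86.52).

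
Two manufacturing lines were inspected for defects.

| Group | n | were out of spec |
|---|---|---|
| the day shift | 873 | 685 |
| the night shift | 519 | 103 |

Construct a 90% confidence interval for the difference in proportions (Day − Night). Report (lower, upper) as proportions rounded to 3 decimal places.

(0.549, 0.623)

Sample proportions: 685/873 = 0.7847, 103/519 = 0.1985.
Each SE is √(p̂(1−p̂)/n): √(0.7847·0.2153/873) = 0.01391 and √(0.1985·0.8015/519) = 0.01751.
SE(p̂₁ − p̂₂) = √(SE₁² + SE₂²) = √(0.0001934881 + 0.0003066001) = 0.02236, since the two samples are independent.
At 90% confidence z* = 1.645; margin = 1.645 × 0.02236 = 0.03678.
The difference is 0.7847 − 0.1985 = 0.5862, so the interval is 0.5862 ± 0.03678 = (0.549, 0.623).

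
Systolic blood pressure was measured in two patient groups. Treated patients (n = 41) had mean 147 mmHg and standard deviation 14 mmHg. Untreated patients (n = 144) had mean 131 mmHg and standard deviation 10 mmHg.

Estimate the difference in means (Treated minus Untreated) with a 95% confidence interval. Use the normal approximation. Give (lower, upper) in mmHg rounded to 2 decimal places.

(11.41, 20.59)

Standard errors of each mean: 14/√41 = 2.1864 and 10/√144 = 0.8333.
SE(x̄₁ − x̄₂) = √(2.1864² + 0.8333²) = 2.3398 for independent samples with unequal variances.
With z* = 1.960, the margin is 1.960 × 2.3398 = 4.5860.
x̄₁ − x̄₂ = 147 − 131 = 16.0000; the interval is 16.0000 ± 4.5860 = (11.41, 20.59).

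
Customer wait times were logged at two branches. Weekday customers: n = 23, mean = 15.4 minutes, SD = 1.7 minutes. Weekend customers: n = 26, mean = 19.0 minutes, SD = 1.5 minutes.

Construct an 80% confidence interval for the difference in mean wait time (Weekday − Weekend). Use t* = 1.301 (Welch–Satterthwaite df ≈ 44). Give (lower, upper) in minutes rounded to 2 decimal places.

SE₁ = s₁/√n₁ = 1.7/√23 = 0.3545; SE₂ = 1.5/√26 = 0.2942.
Independent samples, unequal variances: SE_diff = √(SE₁² + SE₂²) = √(0.12567025 + 0.08655364) = 0.4607.
t* = 1.301, so margin of error = 1.301 × 0.4607 = 0.5994.
Difference in means = 15.4 − 19.0 = -3.6000.
-3.6000 ± 0.5994 → (-4.20, -3.00).

(-4.20, -3.00)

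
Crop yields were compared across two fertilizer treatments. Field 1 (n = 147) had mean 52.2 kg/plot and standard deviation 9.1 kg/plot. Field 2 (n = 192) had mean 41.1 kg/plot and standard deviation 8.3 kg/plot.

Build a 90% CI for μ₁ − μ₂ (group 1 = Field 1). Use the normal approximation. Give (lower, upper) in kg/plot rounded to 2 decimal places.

(9.52, 12.68)

SE₁ = s₁/√n₁ = 9.1/√147 = 0.7506; SE₂ = 8.3/√192 = 0.5990.
Independent samples, unequal variances: SE_diff = √(SE₁² + SE₂²) = √(0.56340036 + 0.358801) = 0.9603.
z* = 1.645, so margin of error = 1.645 × 0.9603 = 1.5797.
Difference in means = 52.2 − 41.1 = 11.1000.
11.1000 ± 1.5797 → (9.52, 12.68).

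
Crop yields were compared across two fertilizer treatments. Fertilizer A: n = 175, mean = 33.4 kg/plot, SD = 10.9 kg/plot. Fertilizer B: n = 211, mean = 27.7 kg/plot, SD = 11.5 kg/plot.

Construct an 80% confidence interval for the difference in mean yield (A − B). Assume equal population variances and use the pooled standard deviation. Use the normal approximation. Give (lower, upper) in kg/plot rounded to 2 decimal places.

s_p = √[((n₁−1)s₁² + (n₂−1)s₂²)/(n₁+n₂−2)] = √[(174·10.9² + 210·11.5²)/384] = 11.2321.
SE = 11.2321·√(1/175 + 1/211) = 1.1484.
With z* = 1.282, margin = 1.282 × 1.1484 = 1.4722.
x̄₁ − x̄₂ = 33.4 − 27.7 = 5.7000; interval 5.7000 ± 1.4722 = (4.23, 7.17).

(4.23, 7.17)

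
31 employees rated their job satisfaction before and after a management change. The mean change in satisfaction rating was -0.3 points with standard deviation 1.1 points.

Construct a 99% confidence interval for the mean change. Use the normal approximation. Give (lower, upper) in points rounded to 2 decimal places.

This is a matched-pairs design, so SE = s_d/√n = 1.1/√31 = 0.1976.
Margin = 2.576 × 0.1976 = 0.5090; the interval is -0.3 ± 0.5090 = (-0.81, 0.21).

(-0.81, 0.21)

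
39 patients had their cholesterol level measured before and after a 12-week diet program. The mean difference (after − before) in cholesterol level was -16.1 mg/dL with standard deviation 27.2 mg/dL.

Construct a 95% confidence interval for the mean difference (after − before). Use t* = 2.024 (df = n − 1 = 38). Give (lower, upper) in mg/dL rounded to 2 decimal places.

(-24.92, -7.28)

This is a matched-pairs design, so SE = s_d/√n = 27.2/√39 = 4.3555.
Margin = 2.024 × 4.3555 = 8.8155; the interval is -16.1 ± 8.8155 = (-24.92, -7.28).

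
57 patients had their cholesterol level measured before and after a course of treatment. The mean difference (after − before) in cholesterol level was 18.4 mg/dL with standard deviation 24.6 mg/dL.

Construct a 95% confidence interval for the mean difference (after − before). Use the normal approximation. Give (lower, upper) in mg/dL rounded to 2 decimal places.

(12.01, 24.79)

This is a matched-pairs design, so SE = s_d/√n = 24.6/√57 = 3.2583.
Margin = 1.960 × 3.2583 = 6.3863; the interval is 18.4 ± 6.3863 = (12.01, 24.79).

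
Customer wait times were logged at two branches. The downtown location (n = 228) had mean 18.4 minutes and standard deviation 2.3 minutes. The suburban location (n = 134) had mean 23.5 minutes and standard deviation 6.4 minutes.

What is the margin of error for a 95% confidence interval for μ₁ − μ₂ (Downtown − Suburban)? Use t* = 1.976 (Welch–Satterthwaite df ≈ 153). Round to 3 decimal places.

1.133

Per-group SEs: s₁/√n₁ = 2.3/√228 = 0.1523, s₂/√n₂ = 6.4/√134 = 0.5529.
Unpooled SE of the difference: √(0.02319529 + 0.30569841) = 0.5735.
Margin of error = t* · SE = 1.976 × 0.5735 = 1.1332.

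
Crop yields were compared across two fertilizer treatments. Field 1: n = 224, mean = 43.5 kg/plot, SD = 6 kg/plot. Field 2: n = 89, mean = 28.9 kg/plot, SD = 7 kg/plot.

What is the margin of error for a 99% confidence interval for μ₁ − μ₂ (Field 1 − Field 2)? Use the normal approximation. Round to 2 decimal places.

2.17

SE₁ = s₁/√n₁ = 6/√224 = 0.4009; SE₂ = 7/√89 = 0.7420.
Independent samples, unequal variances: SE_diff = √(SE₁² + SE₂²) = √(0.16072081 + 0.550564) = 0.8434.
z* = 2.576, so margin of error = 2.576 × 0.8434 = 2.1726.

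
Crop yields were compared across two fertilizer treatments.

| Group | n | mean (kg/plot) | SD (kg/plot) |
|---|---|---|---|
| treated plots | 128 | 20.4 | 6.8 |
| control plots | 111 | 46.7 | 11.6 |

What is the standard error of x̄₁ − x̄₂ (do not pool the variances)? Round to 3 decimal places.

1.254

Per-group SEs: s₁/√n₁ = 6.8/√128 = 0.6010, s₂/√n₂ = 11.6/√111 = 1.1010.
Unpooled SE of the difference: √(0.361201 + 1.212201) = 1.2544.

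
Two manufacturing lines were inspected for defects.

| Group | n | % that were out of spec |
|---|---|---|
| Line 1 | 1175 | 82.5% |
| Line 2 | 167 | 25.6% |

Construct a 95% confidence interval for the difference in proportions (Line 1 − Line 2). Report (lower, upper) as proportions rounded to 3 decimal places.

(0.499, 0.639)

SE₁ = √(p̂₁(1−p̂₁)/n₁) = √(0.8250·0.1750/1175) = 0.01108; SE₂ = √(0.2560·0.7440/167) = 0.03377.
Independent samples: SE of the difference = √(SE₁² + SE₂²) = √(0.0001227664 + 0.0011404129) = 0.03554.
z* for 95% confidence is 1.960, so the margin of error is 1.960 × 0.03554 = 0.06966.
Point estimate p̂₁ − p̂₂ = 0.8250 − 0.2560 = 0.5690.
0.5690 ± 0.06966 → (0.499, 0.639).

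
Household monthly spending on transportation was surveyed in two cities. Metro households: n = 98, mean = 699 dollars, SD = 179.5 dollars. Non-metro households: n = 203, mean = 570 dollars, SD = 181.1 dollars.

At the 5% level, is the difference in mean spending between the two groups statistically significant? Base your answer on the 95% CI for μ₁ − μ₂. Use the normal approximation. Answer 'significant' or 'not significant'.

significant

SE₁ = s₁/√n₁ = 179.5/√98 = 18.1322; SE₂ = 181.1/√203 = 12.7107.
Independent samples, unequal variances: SE_diff = √(SE₁² + SE₂²) = √(328.77667684 + 161.56189449) = 22.1436.
z* = 1.960, so margin of error = 1.960 × 22.1436 = 43.4015.
Difference in means = 699 − 570 = 129.0000.
129.0000 ± 43.4015 → (85.5985, 172.4015).
The interval (85.5985, 172.4015) does not contain 0, so the difference is significant.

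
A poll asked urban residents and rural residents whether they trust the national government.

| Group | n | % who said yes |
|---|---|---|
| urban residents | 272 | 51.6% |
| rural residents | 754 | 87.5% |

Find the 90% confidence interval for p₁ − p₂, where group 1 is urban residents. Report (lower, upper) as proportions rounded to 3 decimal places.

(-0.413, -0.305)

Each SE is √(p̂(1−p̂)/n): √(0.5160·0.4840/272) = 0.03030 and √(0.8750·0.1250/754) = 0.01204.
SE(p̂₁ − p̂₂) = √(SE₁² + SE₂²) = √(0.00091809 + 0.0001449616) = 0.03260, since the two samples are independent.
At 90% confidence z* = 1.645; margin = 1.645 × 0.03260 = 0.05363.
The difference is 0.5160 − 0.8750 = -0.3590, so the interval is -0.3590 ± 0.05363 = (-0.413, -0.305).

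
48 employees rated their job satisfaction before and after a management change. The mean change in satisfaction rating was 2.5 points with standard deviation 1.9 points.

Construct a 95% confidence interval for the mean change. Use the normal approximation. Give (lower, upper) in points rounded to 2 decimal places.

(1.96, 3.04)

This is a matched-pairs design, so SE = s_d/√n = 1.9/√48 = 0.2742.
Margin = 1.960 × 0.2742 = 0.5374; the interval is 2.5 ± 0.5374 = (1.96, 3.04).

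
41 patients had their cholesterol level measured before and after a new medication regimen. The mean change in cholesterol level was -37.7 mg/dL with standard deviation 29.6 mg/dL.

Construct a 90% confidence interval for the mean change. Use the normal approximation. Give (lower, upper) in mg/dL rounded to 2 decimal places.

(-45.30, -30.10)

Paired design: SE = s_d/√n = 29.6/√41 = 4.6227.
z* = 1.645; margin of error = 1.645 × 4.6227 = 7.6043.
-37.7 ± 7.6043 → (-45.30, -30.10).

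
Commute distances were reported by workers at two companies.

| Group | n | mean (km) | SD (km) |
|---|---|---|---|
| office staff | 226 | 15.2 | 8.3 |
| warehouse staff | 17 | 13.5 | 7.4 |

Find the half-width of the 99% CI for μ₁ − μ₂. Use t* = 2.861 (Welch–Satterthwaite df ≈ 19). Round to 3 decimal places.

Per-group SEs: s₁/√n₁ = 8.3/√226 = 0.5521, s₂/√n₂ = 7.4/√17 = 1.7948.
Unpooled SE of the difference: √(0.30481441 + 3.22130704) = 1.8778.
Margin of error = t* · SE = 2.861 × 1.8778 = 5.3724.

5.372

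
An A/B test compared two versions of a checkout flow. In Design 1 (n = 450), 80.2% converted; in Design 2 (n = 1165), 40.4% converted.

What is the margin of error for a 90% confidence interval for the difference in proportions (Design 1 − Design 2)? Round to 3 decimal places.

0.039

Each SE is √(p̂(1−p̂)/n): √(0.8020·0.1980/450) = 0.01879 and √(0.4040·0.5960/1165) = 0.01438.
SE(p̂₁ − p̂₂) = √(SE₁² + SE₂²) = √(0.0003530641 + 0.0002067844) = 0.02366, since the two samples are independent.
At 90% confidence z* = 1.645; margin = 1.645 × 0.02366 = 0.03892.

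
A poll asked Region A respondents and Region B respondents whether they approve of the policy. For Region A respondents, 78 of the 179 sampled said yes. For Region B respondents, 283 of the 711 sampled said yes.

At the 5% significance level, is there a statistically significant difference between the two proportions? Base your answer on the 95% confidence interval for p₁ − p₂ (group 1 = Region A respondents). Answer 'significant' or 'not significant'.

not significant

First, p̂₁ = 78/179 = 0.4358; p̂₂ = 283/711 = 0.3980.
The two standard errors are √(0.4358×0.5642/179) = 0.03706 and √(0.3980×0.6020/711) = 0.01836.
Because the samples are independent, SE_diff = √(0.03706² + 0.01836²) = 0.04136.
Using z* = 1.960 for 95%, ME = 1.960 × 0.04136 = 0.08107.
p̂₁ − p̂₂ = 0.0378; interval 0.0378 ± 0.08107 gives (-0.04327, 0.11887).
The interval (-0.04327, 0.11887) contains 0, so the difference is not significant.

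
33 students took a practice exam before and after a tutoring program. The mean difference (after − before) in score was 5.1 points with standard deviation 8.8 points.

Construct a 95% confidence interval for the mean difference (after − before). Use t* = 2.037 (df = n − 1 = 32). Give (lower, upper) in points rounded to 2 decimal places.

(1.98, 8.22)

This is a matched-pairs design, so SE = s_d/√n = 8.8/√33 = 1.5319.
Margin = 2.037 × 1.5319 = 3.1205; the interval is 5.1 ± 3.1205 = (1.98, 8.22).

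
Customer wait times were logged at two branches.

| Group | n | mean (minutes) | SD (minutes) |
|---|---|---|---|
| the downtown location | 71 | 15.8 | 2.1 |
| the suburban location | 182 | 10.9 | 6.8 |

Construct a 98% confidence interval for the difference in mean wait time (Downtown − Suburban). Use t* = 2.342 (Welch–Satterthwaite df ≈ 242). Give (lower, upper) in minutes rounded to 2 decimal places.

SE₁ = s₁/√n₁ = 2.1/√71 = 0.2492; SE₂ = 6.8/√182 = 0.5040.
Independent samples, unequal variances: SE_diff = √(SE₁² + SE₂²) = √(0.06210064 + 0.254016) = 0.5622.
t* = 2.342, so margin of error = 2.342 × 0.5622 = 1.3167.
Difference in means = 15.8 − 10.9 = 4.9000.
4.9000 ± 1.3167 → (3.58, 6.22).

(3.58, 6.22)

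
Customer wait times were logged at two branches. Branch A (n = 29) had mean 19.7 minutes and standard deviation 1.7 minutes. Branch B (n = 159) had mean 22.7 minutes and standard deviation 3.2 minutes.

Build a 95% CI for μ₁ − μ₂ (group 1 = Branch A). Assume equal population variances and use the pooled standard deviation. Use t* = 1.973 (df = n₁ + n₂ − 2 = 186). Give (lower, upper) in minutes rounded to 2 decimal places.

(-4.20, -1.80)

Pooled variance s_p² = [28·1.7² + 158·3.2²] / (29+159−2) = 9.1335, so s_p = 3.0222.
SE_diff = s_p·√(1/n₁ + 1/n₂) = 3.0222·√(1/29 + 1/159) = 0.6102.
t* = 1.973; margin = 1.973 × 0.6102 = 1.2039.
Difference = 19.7 − 22.7 = -3.0000.
-3.0000 ± 1.2039 → (-4.20, -1.80).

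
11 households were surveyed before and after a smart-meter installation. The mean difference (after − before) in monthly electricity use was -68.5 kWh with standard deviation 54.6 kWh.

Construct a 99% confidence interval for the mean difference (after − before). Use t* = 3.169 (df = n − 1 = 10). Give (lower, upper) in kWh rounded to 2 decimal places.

(-120.67, -16.33)

This is a matched-pairs design, so SE = s_d/√n = 54.6/√11 = 16.4625.
Margin = 3.169 × 16.4625 = 52.1697; the interval is -68.5 ± 52.1697 = (-120.67, -16.33).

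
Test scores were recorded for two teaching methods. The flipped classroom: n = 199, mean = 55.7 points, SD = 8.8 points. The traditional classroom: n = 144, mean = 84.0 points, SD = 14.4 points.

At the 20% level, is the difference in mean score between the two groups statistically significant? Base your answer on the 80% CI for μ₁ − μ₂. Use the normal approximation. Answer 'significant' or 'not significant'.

Standard errors of each mean: 8.8/√199 = 0.6238 and 14.4/√144 = 1.2000.
SE(x̄₁ − x̄₂) = √(0.6238² + 1.2000²) = 1.3525 for independent samples with unequal variances.
With z* = 1.282, the margin is 1.282 × 1.3525 = 1.7339.
x̄₁ − x̄₂ = 55.7 − 84.0 = -28.3000; the interval is -28.3000 ± 1.7339 = (-30.0339, -26.5661).
The interval (-30.0339, -26.5661) does not contain 0, so the difference is significant.

significant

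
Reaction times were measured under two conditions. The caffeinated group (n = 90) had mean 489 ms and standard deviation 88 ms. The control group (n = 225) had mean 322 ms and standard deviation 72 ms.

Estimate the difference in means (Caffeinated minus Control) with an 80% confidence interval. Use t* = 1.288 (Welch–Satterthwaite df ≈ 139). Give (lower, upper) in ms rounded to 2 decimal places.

Per-group SEs: s₁/√n₁ = 88/√90 = 9.2760, s₂/√n₂ = 72/√225 = 4.8000.
Unpooled SE of the difference: √(86.044176 + 23.04) = 10.4443.
Margin of error = t* · SE = 1.288 × 10.4443 = 13.4523.
x̄₁ − x̄₂ = 489 − 322 = 167.0000.
CI: 167.0000 ± 13.4523 = (153.55, 180.45).

(153.55, 180.45)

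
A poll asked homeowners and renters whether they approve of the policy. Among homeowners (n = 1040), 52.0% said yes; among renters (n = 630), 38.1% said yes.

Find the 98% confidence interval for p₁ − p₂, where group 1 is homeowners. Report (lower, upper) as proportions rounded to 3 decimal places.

Each SE is √(p̂(1−p̂)/n): √(0.5200·0.4800/1040) = 0.01549 and √(0.3810·0.6190/630) = 0.01935.
SE(p̂₁ − p̂₂) = √(SE₁² + SE₂²) = √(0.0002399401 + 0.0003744225) = 0.02479, since the two samples are independent.
At 98% confidence z* = 2.326; margin = 2.326 × 0.02479 = 0.05766.
The difference is 0.5200 − 0.3810 = 0.1390, so the interval is 0.1390 ± 0.05766 = (0.081, 0.197).

(0.081, 0.197)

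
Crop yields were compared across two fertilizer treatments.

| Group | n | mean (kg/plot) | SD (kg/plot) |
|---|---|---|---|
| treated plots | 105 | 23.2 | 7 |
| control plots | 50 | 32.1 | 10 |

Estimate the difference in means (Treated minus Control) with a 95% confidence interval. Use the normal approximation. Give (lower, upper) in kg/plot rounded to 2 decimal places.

(-11.98, -5.82)

SE₁ = s₁/√n₁ = 7/√105 = 0.6831; SE₂ = 10/√50 = 1.4142.
Independent samples, unequal variances: SE_diff = √(SE₁² + SE₂²) = √(0.46662561 + 1.99996164) = 1.5705.
z* = 1.960, so margin of error = 1.960 × 1.5705 = 3.0782.
Difference in means = 23.2 − 32.1 = -8.9000.
-8.9000 ± 3.0782 → (-11.98, -5.82).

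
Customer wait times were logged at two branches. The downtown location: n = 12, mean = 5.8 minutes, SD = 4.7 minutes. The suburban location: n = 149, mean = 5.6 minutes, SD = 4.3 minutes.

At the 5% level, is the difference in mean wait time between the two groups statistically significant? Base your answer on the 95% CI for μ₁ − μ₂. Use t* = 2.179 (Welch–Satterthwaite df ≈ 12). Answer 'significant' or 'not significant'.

Per-group SEs: s₁/√n₁ = 4.7/√12 = 1.3568, s₂/√n₂ = 4.3/√149 = 0.3523.
Unpooled SE of the difference: √(1.84090624 + 0.12411529) = 1.4018.
Margin of error = t* · SE = 2.179 × 1.4018 = 3.0545.
x̄₁ − x̄₂ = 5.8 − 5.6 = 0.2000.
CI: 0.2000 ± 3.0545 = (-2.8545, 3.2545).
The interval (-2.8545, 3.2545) contains 0, so the difference is not significant.

not significant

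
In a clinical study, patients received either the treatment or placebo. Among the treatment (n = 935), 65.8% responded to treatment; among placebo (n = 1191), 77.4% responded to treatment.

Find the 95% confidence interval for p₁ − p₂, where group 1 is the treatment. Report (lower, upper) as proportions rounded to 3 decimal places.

(-0.155, -0.077)

SE₁ = √(p̂₁(1−p̂₁)/n₁) = √(0.6580·0.3420/935) = 0.01551; SE₂ = √(0.7740·0.2260/1191) = 0.01212.
Independent samples: SE of the difference = √(SE₁² + SE₂²) = √(0.0002405601 + 0.0001468944) = 0.01968.
z* for 95% confidence is 1.960, so the margin of error is 1.960 × 0.01968 = 0.03857.
Point estimate p̂₁ − p̂₂ = 0.6580 − 0.7740 = -0.1160.
-0.1160 ± 0.03857 → (-0.155, -0.077).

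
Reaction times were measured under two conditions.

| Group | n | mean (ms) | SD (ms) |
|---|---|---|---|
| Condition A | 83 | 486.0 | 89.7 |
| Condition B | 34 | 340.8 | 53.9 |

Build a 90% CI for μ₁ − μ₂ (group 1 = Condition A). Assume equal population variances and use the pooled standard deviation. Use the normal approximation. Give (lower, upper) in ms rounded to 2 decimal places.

Pooled variance s_p² = [82·89.7² + 33·53.9²] / (83+34−2) = 6570.8810, so s_p = 81.0610.
SE_diff = s_p·√(1/n₁ + 1/n₂) = 81.0610·√(1/83 + 1/34) = 16.5054.
z* = 1.645; margin = 1.645 × 16.5054 = 27.1514.
Difference = 486.0 − 340.8 = 145.2000.
145.2000 ± 27.1514 → (118.05, 172.35).

(118.05, 172.35)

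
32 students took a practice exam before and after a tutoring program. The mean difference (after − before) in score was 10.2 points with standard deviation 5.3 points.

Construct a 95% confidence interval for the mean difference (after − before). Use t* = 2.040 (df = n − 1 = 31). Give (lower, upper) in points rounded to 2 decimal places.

This is a matched-pairs design, so SE = s_d/√n = 5.3/√32 = 0.9369.
Margin = 2.040 × 0.9369 = 1.9113; the interval is 10.2 ± 1.9113 = (8.29, 12.11).

(8.29, 12.11)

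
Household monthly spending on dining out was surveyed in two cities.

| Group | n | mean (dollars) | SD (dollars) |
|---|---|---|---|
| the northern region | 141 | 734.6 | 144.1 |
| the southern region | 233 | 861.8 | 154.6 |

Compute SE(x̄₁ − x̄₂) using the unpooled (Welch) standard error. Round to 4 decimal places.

15.8066

SE₁ = s₁/√n₁ = 144.1/√141 = 12.1354; SE₂ = 154.6/√233 = 10.1282.
Independent samples, unequal variances: SE_diff = √(SE₁² + SE₂²) = √(147.26793316 + 102.58043524) = 15.8066.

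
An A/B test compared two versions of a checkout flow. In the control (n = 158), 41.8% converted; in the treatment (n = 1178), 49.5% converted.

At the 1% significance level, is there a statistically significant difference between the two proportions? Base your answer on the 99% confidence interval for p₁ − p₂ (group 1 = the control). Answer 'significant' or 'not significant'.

Each SE is √(p̂(1−p̂)/n): √(0.4180·0.5820/158) = 0.03924 and √(0.4950·0.5050/1178) = 0.01457.
SE(p̂₁ − p̂₂) = √(SE₁² + SE₂²) = √(0.0015397776 + 0.0002122849) = 0.04186, since the two samples are independent.
At 99% confidence z* = 2.576; margin = 2.576 × 0.04186 = 0.10783.
The difference is 0.4180 − 0.4950 = -0.0770, so the interval is -0.0770 ± 0.10783 = (-0.18483, 0.03083).
The interval (-0.18483, 0.03083) contains 0, so the difference is not significant.

not significant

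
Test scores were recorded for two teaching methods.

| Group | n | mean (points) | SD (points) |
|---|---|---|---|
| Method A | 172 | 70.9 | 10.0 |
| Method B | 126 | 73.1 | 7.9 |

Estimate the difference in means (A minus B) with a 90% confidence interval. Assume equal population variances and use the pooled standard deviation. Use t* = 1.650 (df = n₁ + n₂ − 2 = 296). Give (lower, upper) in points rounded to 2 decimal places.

s_p = √[((n₁−1)s₁² + (n₂−1)s₂²)/(n₁+n₂−2)] = √[(171·10.0² + 125·7.9²)/296] = 9.1720.
SE = 9.1720·√(1/172 + 1/126) = 1.0755.
With t* = 1.650, margin = 1.650 × 1.0755 = 1.7746.
x̄₁ − x̄₂ = 70.9 − 73.1 = -2.2000; interval -2.2000 ± 1.7746 = (-3.97, -0.43).

(-3.97, -0.43)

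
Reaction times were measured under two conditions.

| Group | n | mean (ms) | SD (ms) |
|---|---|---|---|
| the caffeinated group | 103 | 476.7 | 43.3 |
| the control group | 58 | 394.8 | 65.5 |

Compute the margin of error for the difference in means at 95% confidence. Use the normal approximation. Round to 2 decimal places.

18.82

Per-group SEs: s₁/√n₁ = 43.3/√103 = 4.2665, s₂/√n₂ = 65.5/√58 = 8.6006.
Unpooled SE of the difference: √(18.20302225 + 73.97032036) = 9.6007.
Margin of error = z* · SE = 1.960 × 9.6007 = 18.8174.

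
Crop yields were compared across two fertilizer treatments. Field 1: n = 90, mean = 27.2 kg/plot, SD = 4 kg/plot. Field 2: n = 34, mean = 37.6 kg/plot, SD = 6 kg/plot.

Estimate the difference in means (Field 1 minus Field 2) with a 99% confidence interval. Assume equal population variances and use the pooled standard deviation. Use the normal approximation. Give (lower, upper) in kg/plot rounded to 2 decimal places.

s_p = √[((n₁−1)s₁² + (n₂−1)s₂²)/(n₁+n₂−2)] = √[(89·4² + 33·6²)/122] = 4.6271.
SE = 4.6271·√(1/90 + 1/34) = 0.9314.
With z* = 2.576, margin = 2.576 × 0.9314 = 2.3993.
x̄₁ − x̄₂ = 27.2 − 37.6 = -10.4000; interval -10.4000 ± 2.3993 = (-12.80, -8.00).

(-12.80, -8.00)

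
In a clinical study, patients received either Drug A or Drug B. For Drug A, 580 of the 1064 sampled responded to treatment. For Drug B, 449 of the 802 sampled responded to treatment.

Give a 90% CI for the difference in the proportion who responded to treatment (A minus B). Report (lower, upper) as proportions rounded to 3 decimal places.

First, p̂₁ = 580/1064 = 0.5451; p̂₂ = 449/802 = 0.5599.
The two standard errors are √(0.5451×0.4549/1064) = 0.01527 and √(0.5599×0.4401/802) = 0.01753.
Because the samples are independent, SE_diff = √(0.01527² + 0.01753²) = 0.02325.
Using z* = 1.645 for 90%, ME = 1.645 × 0.02325 = 0.03825.
p̂₁ − p̂₂ = -0.0148; interval -0.0148 ± 0.03825 gives (-0.053, 0.023).

(-0.053, 0.023)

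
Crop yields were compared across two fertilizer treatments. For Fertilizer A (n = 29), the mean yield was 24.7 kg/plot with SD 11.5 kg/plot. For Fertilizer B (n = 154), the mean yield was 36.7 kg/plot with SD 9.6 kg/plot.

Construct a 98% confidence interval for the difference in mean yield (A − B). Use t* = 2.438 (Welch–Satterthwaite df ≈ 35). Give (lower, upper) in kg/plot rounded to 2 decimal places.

Per-group SEs: s₁/√n₁ = 11.5/√29 = 2.1355, s₂/√n₂ = 9.6/√154 = 0.7736.
Unpooled SE of the difference: √(4.56036025 + 0.59845696) = 2.2713.
Margin of error = t* · SE = 2.438 × 2.2713 = 5.5374.
x̄₁ − x̄₂ = 24.7 − 36.7 = -12.0000.
CI: -12.0000 ± 5.5374 = (-17.54, -6.46).

(-17.54, -6.46)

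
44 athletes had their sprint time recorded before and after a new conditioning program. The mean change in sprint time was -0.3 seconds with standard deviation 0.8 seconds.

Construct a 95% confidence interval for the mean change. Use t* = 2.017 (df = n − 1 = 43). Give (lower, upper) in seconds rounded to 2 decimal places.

Paired design: SE = s_d/√n = 0.8/√44 = 0.1206.
t* = 2.017; margin of error = 2.017 × 0.1206 = 0.2433.
-0.3 ± 0.2433 → (-0.54, -0.06).

(-0.54, -0.06)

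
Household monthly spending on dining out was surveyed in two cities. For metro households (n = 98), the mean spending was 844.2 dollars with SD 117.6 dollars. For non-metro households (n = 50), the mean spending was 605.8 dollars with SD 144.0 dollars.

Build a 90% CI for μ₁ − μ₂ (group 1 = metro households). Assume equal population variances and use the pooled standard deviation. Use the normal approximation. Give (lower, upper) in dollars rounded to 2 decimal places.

(202.07, 274.73)

s_p = √[((n₁−1)s₁² + (n₂−1)s₂²)/(n₁+n₂−2)] = √[(97·117.6² + 49·144.0²)/146] = 127.0732.
SE = 127.0732·√(1/98 + 1/50) = 22.0845.
With z* = 1.645, margin = 1.645 × 22.0845 = 36.3290.
x̄₁ − x̄₂ = 844.2 − 605.8 = 238.4000; interval 238.4000 ± 36.3290 = (202.07, 274.73).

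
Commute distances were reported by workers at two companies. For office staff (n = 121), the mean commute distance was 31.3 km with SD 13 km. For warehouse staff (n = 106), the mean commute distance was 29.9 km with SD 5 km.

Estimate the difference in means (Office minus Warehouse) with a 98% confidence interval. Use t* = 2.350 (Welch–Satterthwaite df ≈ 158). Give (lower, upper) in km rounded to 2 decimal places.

(-1.60, 4.40)

Per-group SEs: s₁/√n₁ = 13/√121 = 1.1818, s₂/√n₂ = 5/√106 = 0.4856.
Unpooled SE of the difference: √(1.39665124 + 0.23580736) = 1.2777.
Margin of error = t* · SE = 2.350 × 1.2777 = 3.0026.
x̄₁ − x̄₂ = 31.3 − 29.9 = 1.4000.
CI: 1.4000 ± 3.0026 = (-1.60, 4.40).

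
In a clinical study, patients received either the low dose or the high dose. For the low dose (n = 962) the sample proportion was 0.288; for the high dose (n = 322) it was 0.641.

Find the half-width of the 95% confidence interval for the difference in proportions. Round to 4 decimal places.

Each SE is √(p̂(1−p̂)/n): √(0.2880·0.7120/962) = 0.01460 and √(0.6410·0.3590/322) = 0.02673.
SE(p̂₁ − p̂₂) = √(SE₁² + SE₂²) = √(0.00021316 + 0.0007144929) = 0.03046, since the two samples are independent.
At 95% confidence z* = 1.960; margin = 1.960 × 0.03046 = 0.05970.

0.0597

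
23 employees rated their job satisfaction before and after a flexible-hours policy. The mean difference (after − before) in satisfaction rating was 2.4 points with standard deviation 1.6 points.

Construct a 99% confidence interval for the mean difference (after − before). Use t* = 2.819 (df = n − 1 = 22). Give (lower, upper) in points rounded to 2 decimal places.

(1.46, 3.34)

Paired design: SE = s_d/√n = 1.6/√23 = 0.3336.
t* = 2.819; margin of error = 2.819 × 0.3336 = 0.9404.
2.4 ± 0.9404 → (1.46, 3.34).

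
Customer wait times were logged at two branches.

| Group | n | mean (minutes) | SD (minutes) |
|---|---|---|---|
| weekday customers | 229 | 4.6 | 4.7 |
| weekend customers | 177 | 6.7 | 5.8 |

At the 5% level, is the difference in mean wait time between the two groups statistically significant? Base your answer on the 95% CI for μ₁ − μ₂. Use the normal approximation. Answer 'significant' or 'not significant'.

significant

SE₁ = s₁/√n₁ = 4.7/√229 = 0.3106; SE₂ = 5.8/√177 = 0.4360.
Independent samples, unequal variances: SE_diff = √(SE₁² + SE₂²) = √(0.09647236 + 0.190096) = 0.5353.
z* = 1.960, so margin of error = 1.960 × 0.5353 = 1.0492.
Difference in means = 4.6 − 6.7 = -2.1000.
-2.1000 ± 1.0492 → (-3.1492, -1.0508).
The interval (-3.1492, -1.0508) does not contain 0, so the difference is significant.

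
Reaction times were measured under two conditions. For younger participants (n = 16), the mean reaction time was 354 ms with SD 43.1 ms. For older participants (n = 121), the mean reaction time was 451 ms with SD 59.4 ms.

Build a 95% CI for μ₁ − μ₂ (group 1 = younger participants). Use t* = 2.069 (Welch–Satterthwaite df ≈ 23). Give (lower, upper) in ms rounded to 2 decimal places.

(-121.94, -72.06)

Standard errors of each mean: 43.1/√16 = 10.7750 and 59.4/√121 = 5.4000.
SE(x̄₁ − x̄₂) = √(10.7750² + 5.4000²) = 12.0524 for independent samples with unequal variances.
With t* = 2.069, the margin is 2.069 × 12.0524 = 24.9364.
x̄₁ − x̄₂ = 354 − 451 = -97.0000; the interval is -97.0000 ± 24.9364 = (-121.94, -72.06).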